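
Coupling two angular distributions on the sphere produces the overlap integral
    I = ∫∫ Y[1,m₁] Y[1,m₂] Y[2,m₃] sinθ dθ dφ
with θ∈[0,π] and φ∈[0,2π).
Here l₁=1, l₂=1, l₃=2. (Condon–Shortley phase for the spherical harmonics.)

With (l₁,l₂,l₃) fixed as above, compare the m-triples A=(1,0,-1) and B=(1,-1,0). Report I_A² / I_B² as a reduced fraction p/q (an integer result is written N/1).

Same 1,1,2: normalisation and zero-m 3j drop out of the ratio.
A: Δ: 0! 2! 2! / 5! → 1/30; sum: t=0:+1/2 = 1/2; 3j²(1 1 2; 1 0 -1) = Δ·Π!·Σ² = 1/10  (sign -1)
B: Δ: 0! 2! 2! / 5! → 1/30; sum: t=0:+1/4 = 1/4; 3j²(1 1 2; 1 -1 0) = Δ·Π!·Σ² = 1/30  (sign +1)
I_A²/I_B² = (1/10)/(1/30) = 3/1

3/1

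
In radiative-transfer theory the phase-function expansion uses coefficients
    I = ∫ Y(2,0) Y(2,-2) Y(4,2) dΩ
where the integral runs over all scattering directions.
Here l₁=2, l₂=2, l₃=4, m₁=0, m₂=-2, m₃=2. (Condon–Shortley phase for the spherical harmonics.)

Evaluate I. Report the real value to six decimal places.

m-sum 0 ✓  L=8 even ✓  0≤4≤4 ✓
Π(2lᵢ+1) = 5×5×9 = 225
triangle coeff Δ(2,2,4) = 1/630
Σ_t [0,0]: t=0:+1/16 = 1/16
(3j)²=2/35 [(2 2 4; 0 0 0)], sign=+1
Σ_t [0,0]: t=0:+1/96 = 1/96
(3j)²=1/42 [(2 2 4; 0 -2 2)], sign=+1
⇒ 4πI² = 15/49
I = (+1)√(15/49/(4π)) = 0.15607835

0.156078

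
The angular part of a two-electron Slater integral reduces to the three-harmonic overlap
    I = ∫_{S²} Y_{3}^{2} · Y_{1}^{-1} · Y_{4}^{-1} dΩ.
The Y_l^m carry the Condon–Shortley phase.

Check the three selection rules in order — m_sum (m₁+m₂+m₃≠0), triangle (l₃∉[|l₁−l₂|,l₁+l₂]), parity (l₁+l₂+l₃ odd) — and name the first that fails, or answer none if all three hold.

Σmᵢ = 0  ✓
l₃∈[|l₁−l₂|,l₁+l₂]=[2,4], have l₃=4  ✓
Σlᵢ = 8 ⇒ even  ✓

none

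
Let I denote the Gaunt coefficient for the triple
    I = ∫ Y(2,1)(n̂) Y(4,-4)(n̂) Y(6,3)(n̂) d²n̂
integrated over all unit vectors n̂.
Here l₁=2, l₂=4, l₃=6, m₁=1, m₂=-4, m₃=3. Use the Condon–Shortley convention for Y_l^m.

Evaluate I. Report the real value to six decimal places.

m-sum 0 ✓  L=12 even ✓  2≤6≤6 ✓
Π(2lᵢ+1) = 5×9×13 = 585
triangle coeff Δ(2,4,6) = 1/6435
Σ_t [0,0]: t=0:+1/2304 = 1/2304
(3j)²=5/143 [(2 4 6; 0 0 0)], sign=+1
Σ_t [0,0]: t=0:+1/241920 = 1/241920
(3j)²=1/715 [(2 4 6; 1 -4 3)], sign=-1
⇒ 4πI² = 45/1573
I = (-1)√(45/1573/(4π)) = -0.04771303

-0.047713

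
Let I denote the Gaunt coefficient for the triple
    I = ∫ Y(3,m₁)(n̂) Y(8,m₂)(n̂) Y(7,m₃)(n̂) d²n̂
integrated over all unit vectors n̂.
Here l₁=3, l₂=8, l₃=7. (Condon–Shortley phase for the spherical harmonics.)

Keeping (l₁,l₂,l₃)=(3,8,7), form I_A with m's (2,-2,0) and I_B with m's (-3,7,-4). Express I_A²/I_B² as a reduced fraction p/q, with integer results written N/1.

50/117

Shared (l₁,l₂,l₃)=(3,8,7): N and (l;000)² cancel in I_A²/I_B².
A: Δ = 4!·2!·12!/19! = 1/5290740; Racah Σ t=0..1: t=0:+1/12441600 t=1:−1/7257600 = -1/17418240; ⇒ 3j(3 8 7; 2 -2 0)² = 125/25194, sgn +1
B: Δ = 4!·2!·12!/19! = 1/5290740; Racah Σ t=4..4: t=4:+1/1916006400 = 1/1916006400; ⇒ 3j(3 8 7; -3 7 -4)² = 15/1292, sgn -1
I_A²/I_B² = (125/25194)/(15/1292) = 50/117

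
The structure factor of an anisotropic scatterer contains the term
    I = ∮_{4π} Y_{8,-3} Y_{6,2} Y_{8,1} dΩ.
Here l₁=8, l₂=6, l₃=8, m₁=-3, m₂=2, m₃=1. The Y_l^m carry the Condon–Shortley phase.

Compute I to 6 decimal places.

Rules hold: Σm=0, L=22 even, 2≤8≤14.
N = 17·13·17 = 3757
Δ = 6!·10!·6!/23! = 1/13742520792
Racah Σ t=0..6: t=0:+1/41803776000 t=1:−1/435456000 t=2:+1/39813120 t=3:−1/18662400 t=4:+1/39813120 t=5:−1/435456000 t=6:+1/41803776000 = -11/1393459200
⇒ 3j(8 6 8; 0 0 0)² = 600/96577, sgn -1
Racah Σ t=2..6: t=2:+1/12541132800 t=3:−1/348364800 t=4:+1/69672960 t=5:−1/74649600 t=6:+1/497664000 = 11/62705664000
⇒ 3j(8 6 8; -3 2 1)² = 11/579462, sgn -1
4πI² = N·(3j₀)²·(3jₘ)² = 1100/2482597
I = +1·√(0.000443084/4π) = 0.00593797

0.005938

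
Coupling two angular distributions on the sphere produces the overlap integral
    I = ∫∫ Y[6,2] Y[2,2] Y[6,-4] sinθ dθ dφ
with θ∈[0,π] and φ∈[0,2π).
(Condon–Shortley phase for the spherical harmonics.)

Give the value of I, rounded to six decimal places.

Rules hold: Σm=0, L=14 even, 4≤6≤8.
N = 13·5·13 = 845
Δ = 2!·10!·2!/15! = 1/90090
Racah Σ t=0..2: t=0:+1/69120 t=1:−1/14400 t=2:+1/69120 = -7/172800
⇒ 3j(6 2 6; 0 0 0)² = 14/715, sgn -1
Racah Σ t=2..2: t=2:+1/322560 = 1/322560
⇒ 3j(6 2 6; 2 2 -4)² = 18/1001, sgn +1
4πI² = N·(3j₀)²·(3jₘ)² = 36/121
I = -1·√(0.297521/4π) = -0.15386989

-0.153870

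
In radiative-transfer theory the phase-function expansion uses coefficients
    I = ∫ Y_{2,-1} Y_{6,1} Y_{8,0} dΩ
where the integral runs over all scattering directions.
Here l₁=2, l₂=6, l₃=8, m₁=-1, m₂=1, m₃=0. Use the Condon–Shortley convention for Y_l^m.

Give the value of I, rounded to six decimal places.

Rules hold: Σm=0, L=16 even, 4≤8≤8.
N = 5·13·17 = 1105
Δ = 0!·4!·12!/17! = 1/30940
Racah Σ t=0..0: t=0:+1/2073600 = 1/2073600
⇒ 3j(2 6 8; 0 0 0)² = 28/1105, sgn +1
Racah Σ t=0..0: t=0:+1/3628800 = 1/3628800
⇒ 3j(2 6 8; -1 1 0)² = 16/1105, sgn +1
4πI² = N·(3j₀)²·(3jₘ)² = 448/1105
I = +1·√(0.40543/4π) = 0.17961927

0.179619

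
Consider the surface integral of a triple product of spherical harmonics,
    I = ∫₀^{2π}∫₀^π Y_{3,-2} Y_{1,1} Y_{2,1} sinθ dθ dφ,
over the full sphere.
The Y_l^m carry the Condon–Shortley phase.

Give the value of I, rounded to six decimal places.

0.261169

Checks pass: Σm=0; 6 even; l₃=2∈[2,4].
(2·3+1)(2·1+1)(2·2+1) = 105
Δ: 2! 4! 0! / 7! → 1/105
sum: t=1:−1/4 = -1/4
3j²(3 1 2; 0 0 0) = Δ·Π!·Σ² = 3/35  (sign -1)
sum: t=2:+1/12 = 1/12
3j²(3 1 2; -2 1 1) = Δ·Π!·Σ² = 2/21  (sign -1)
combine: 4πI² = 105·3/35·2/21 = 6/7
take √, sign +1: I = 0.26116903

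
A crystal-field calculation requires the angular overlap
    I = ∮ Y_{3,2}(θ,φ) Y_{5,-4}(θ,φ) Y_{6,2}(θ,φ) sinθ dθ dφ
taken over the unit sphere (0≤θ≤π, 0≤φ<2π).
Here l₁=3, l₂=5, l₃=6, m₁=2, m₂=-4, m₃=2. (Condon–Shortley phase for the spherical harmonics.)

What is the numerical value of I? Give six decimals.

-0.139560

Rules hold: Σm=0, L=14 even, 2≤6≤8.
N = 7·11·13 = 1001
Δ = 2!·4!·8!/15! = 1/675675
Racah Σ t=0..2: t=0:+1/8640 t=1:−1/2304 t=2:+1/8640 = -7/34560
⇒ 3j(3 5 6; 0 0 0)² = 7/429, sgn -1
Racah Σ t=0..1: t=0:+1/60480 t=1:−1/967680 = 1/64512
⇒ 3j(3 5 6; 2 -4 2)² = 15/1001, sgn +1
4πI² = N·(3j₀)²·(3jₘ)² = 35/143
I = -1·√(0.244755/4π) = -0.13956004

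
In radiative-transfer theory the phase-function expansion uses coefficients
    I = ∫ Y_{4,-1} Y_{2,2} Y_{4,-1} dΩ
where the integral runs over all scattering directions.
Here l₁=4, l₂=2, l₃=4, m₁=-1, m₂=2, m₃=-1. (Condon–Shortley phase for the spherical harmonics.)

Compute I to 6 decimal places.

0.200662

m-sum 0 ✓  L=10 even ✓  2≤4≤6 ✓
Π(2lᵢ+1) = 9×5×9 = 405
triangle coeff Δ(4,2,4) = 1/13860
Σ_t [0,2]: t=0:+1/192 t=1:−1/36 t=2:+1/192 = -5/288
(3j)²=20/693 [(4 2 4; 0 0 0)], sign=-1
Σ_t [2,2]: t=2:+1/144 = 1/144
(3j)²=10/231 [(4 2 4; -1 2 -1)], sign=-1
⇒ 4πI² = 3000/5929
I = (+1)√(3000/5929/(4π)) = 0.20066192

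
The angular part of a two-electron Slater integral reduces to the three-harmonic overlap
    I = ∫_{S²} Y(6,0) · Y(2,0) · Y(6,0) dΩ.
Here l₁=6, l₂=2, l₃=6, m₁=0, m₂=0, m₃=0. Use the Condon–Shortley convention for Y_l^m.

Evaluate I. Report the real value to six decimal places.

Checks pass: Σm=0; 14 even; l₃=6∈[4,8].
(2·6+1)(2·2+1)(2·6+1) = 845
Δ: 2! 10! 2! / 15! → 1/90090
sum: t=0:+1/69120 t=1:−1/14400 t=2:+1/69120 = -7/172800
3j²(6 2 6; 0 0 0) = Δ·Π!·Σ² = 14/715  (sign -1)
(m-triple is (0,0,0) — same symbol as above.)
combine: 4πI² = 845·14/715·14/715 = 196/605
take √, sign +1: I = 0.16056298

0.160563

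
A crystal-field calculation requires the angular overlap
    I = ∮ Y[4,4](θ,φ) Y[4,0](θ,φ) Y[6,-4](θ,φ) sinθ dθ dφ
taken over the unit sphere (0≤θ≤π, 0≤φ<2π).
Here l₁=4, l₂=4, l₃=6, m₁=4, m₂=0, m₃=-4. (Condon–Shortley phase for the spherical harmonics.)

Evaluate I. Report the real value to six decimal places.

-0.190852

Rules hold: Σm=0, L=14 even, 0≤6≤8.
N = 9·9·13 = 1053
Δ = 2!·6!·6!/15! = 1/1261260
Racah Σ t=0..2: t=0:+1/4608 t=1:−1/1296 t=2:+1/4608 = -7/20736
⇒ 3j(4 4 6; 0 0 0)² = 20/1287, sgn -1
Racah Σ t=0..0: t=0:+1/69120 = 1/69120
⇒ 3j(4 4 6; 4 0 -4)² = 4/143, sgn +1
4πI² = N·(3j₀)²·(3jₘ)² = 720/1573
I = -1·√(0.457724/4π) = -0.19085211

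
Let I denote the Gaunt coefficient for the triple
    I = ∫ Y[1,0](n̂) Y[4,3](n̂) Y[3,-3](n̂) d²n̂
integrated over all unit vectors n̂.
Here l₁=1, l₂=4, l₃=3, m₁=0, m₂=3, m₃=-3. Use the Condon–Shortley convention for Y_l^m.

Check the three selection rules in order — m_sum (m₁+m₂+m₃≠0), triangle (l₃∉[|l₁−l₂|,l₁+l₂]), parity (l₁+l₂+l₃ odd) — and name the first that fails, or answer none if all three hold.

azimuthal sum: 0 + 3 − 3 = 0  ✓
3 ≤ 3 ≤ 5 (triangle on l)  ✓
L = 1 + 4 + 3 = 8 (even)  ✓

none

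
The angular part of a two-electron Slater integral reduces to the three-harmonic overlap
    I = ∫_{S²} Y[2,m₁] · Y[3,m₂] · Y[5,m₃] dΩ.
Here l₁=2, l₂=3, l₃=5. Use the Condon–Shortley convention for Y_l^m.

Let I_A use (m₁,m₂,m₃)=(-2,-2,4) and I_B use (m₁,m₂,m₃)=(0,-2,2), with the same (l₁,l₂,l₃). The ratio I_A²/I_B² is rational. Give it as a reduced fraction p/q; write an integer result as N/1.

2/1

l's match ⇒ only the (l;m) 3-j factors differ between A and B.
A: triangle coeff Δ(2,3,5) = 1/2310; Σ_t [0,0]: t=0:+1/2880 = 1/2880; (3j)²=3/55 [(2 3 5; -2 -2 4)], sign=-1
B: triangle coeff Δ(2,3,5) = 1/2310; Σ_t [0,0]: t=0:+1/480 = 1/480; (3j)²=3/110 [(2 3 5; 0 -2 2)], sign=-1
I_A²/I_B² = (3/55)/(3/110) = 2/1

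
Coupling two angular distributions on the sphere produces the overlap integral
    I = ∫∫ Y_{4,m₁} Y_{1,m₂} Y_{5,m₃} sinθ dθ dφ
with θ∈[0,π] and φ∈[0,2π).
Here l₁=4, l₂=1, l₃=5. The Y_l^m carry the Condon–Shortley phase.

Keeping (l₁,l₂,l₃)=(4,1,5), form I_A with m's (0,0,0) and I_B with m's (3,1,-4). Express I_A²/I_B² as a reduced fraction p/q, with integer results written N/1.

Shared (l₁,l₂,l₃)=(4,1,5): N and (l;000)² cancel in I_A²/I_B².
A: Δ = 0!·8!·2!/11! = 1/495; Racah Σ t=0..0: t=0:+1/576 = 1/576; ⇒ 3j(4 1 5; 0 0 0)² = 5/99, sgn -1
B: Δ = 0!·8!·2!/11! = 1/495; Racah Σ t=0..0: t=0:+1/10080 = 1/10080; ⇒ 3j(4 1 5; 3 1 -4)² = 4/55, sgn -1
I_A²/I_B² = (5/99)/(4/55) = 25/36

25/36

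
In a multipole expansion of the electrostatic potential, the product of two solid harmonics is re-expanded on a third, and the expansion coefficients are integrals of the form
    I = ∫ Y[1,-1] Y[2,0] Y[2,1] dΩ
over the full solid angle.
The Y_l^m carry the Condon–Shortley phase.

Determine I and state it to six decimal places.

0.000000

Σlᵢ=5 odd — θ-integrand is odd under cosθ→−cosθ; I=0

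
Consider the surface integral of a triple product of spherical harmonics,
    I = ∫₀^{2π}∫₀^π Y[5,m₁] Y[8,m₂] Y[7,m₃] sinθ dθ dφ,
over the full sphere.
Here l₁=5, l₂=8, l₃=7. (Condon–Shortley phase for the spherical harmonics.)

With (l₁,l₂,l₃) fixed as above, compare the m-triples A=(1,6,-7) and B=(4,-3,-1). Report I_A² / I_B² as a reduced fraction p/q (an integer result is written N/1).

9295/504

Shared (l₁,l₂,l₃)=(5,8,7): N and (l;000)² cancel in I_A²/I_B².
A: Δ = 6!·4!·10!/21! = 1/814773960; Racah Σ t=4..4: t=4:+1/4180377600 = 1/4180377600; ⇒ 3j(5 8 7; 1 6 -7)² = 143/7752, sgn +1
B: Δ = 6!·4!·10!/21! = 1/814773960; Racah Σ t=0..1: t=0:+1/62208000 t=1:−1/49766400 = -1/248832000; ⇒ 3j(5 8 7; 4 -3 -1)² = 21/20995, sgn -1
I_A²/I_B² = (143/7752)/(21/20995) = 9295/504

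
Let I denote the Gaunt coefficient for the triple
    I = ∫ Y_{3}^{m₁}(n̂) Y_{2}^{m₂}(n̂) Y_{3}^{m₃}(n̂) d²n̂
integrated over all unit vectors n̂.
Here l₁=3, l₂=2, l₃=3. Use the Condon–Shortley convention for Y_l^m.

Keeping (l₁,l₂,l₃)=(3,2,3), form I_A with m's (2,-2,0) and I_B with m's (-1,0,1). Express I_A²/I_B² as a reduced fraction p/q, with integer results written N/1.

Same 3,2,3: normalisation and zero-m 3j drop out of the ratio.
A: Δ: 2! 4! 2! / 9! → 1/3780; sum: t=0:+1/24 = 1/24; 3j²(3 2 3; 2 -2 0) = Δ·Π!·Σ² = 1/21  (sign -1)
B: Δ: 2! 4! 2! / 9! → 1/3780; sum: t=0:+1/96 t=1:−1/6 t=2:+1/16 = -3/32; 3j²(3 2 3; -1 0 1) = Δ·Π!·Σ² = 3/140  (sign -1)
I_A²/I_B² = (1/21)/(3/140) = 20/9

20/9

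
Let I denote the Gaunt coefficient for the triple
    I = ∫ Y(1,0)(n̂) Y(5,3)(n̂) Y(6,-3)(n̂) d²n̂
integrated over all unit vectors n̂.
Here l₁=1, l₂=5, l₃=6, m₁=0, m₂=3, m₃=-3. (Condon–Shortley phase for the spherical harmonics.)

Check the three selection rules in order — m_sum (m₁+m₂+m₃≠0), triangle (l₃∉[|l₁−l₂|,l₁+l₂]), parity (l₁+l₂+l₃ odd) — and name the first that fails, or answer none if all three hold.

Σmᵢ = 0  ✓
l₃∈[|l₁−l₂|,l₁+l₂]=[4,6], have l₃=6  ✓
Σlᵢ = 12 ⇒ even  ✓

none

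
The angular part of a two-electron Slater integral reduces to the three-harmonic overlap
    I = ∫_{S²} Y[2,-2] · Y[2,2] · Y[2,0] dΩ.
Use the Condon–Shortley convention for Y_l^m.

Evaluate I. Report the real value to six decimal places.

-0.180224

Checks pass: Σm=0; 6 even; l₃=2∈[0,4].
(2·2+1)(2·2+1)(2·2+1) = 125
Δ: 2! 2! 2! / 7! → 1/630
sum: t=0:+1/8 t=1:−1/1 t=2:+1/8 = -3/4
3j²(2 2 2; 0 0 0) = Δ·Π!·Σ² = 2/35  (sign -1)
sum: t=2:+1/8 = 1/8
3j²(2 2 2; -2 2 0) = Δ·Π!·Σ² = 2/35  (sign +1)
combine: 4πI² = 125·2/35·2/35 = 20/49
take √, sign -1: I = -0.18022375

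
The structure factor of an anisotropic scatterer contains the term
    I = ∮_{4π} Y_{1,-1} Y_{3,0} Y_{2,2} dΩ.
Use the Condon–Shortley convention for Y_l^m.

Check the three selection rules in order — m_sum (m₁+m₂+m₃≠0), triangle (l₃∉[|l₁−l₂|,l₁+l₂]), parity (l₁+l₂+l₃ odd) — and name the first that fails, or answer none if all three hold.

azimuthal sum: -1 + 0 + 2 = 1  ✗
2 ≤ 2 ≤ 4 (triangle on l)
L = 1 + 3 + 2 = 6 (even)

m_sum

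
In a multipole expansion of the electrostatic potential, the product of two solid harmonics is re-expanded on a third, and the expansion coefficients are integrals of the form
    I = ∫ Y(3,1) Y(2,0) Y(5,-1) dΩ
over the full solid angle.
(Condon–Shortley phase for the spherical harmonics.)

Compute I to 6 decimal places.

-0.227318

Rules hold: Σm=0, L=10 even, 1≤5≤5.
N = 7·5·11 = 385
Δ = 0!·6!·4!/11! = 1/2310
Racah Σ t=0..0: t=0:+1/144 = 1/144
⇒ 3j(3 2 5; 0 0 0)² = 10/231, sgn -1
Racah Σ t=0..0: t=0:+1/192 = 1/192
⇒ 3j(3 2 5; 1 0 -1)² = 3/77, sgn +1
4πI² = N·(3j₀)²·(3jₘ)² = 50/77
I = -1·√(0.649351/4π) = -0.22731846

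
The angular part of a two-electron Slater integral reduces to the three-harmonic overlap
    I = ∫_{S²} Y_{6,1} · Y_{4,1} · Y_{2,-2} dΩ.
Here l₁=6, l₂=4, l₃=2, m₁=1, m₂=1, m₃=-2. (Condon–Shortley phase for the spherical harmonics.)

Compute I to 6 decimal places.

-0.094091

Rules hold: Σm=0, L=12 even, 2≤2≤10.
N = 13·9·5 = 585
Δ = 8!·4!·0!/13! = 1/6435
Racah Σ t=4..4: t=4:+1/2304 = 1/2304
⇒ 3j(6 4 2; 0 0 0)² = 5/143, sgn +1
Racah Σ t=5..5: t=5:−1/17280 = -1/17280
⇒ 3j(6 4 2; 1 1 -2)² = 7/1287, sgn -1
4πI² = N·(3j₀)²·(3jₘ)² = 175/1573
I = -1·√(0.111252/4π) = -0.09409136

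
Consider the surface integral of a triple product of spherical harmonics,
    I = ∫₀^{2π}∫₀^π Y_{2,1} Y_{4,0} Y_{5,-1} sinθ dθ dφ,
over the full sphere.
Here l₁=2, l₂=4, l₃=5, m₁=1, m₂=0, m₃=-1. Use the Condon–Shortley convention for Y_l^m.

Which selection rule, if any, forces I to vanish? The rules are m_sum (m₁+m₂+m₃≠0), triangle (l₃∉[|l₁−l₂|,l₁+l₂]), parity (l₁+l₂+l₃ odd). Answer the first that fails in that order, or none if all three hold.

azimuthal sum: 1 + 0 − 1 = 0  ✓
2 ≤ 5 ≤ 6 (triangle on l)  ✓
L = 2 + 4 + 5 = 11 (odd)  ✗

parity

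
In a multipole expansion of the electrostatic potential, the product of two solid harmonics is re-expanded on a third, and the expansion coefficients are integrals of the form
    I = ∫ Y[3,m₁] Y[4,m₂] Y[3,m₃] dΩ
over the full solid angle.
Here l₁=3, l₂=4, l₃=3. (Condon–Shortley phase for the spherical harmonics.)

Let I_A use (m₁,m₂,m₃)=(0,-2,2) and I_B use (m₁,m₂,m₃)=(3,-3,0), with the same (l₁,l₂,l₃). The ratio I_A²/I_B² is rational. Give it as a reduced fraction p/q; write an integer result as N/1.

l's match ⇒ only the (l;m) 3-j factors differ between A and B.
A: triangle coeff Δ(3,4,3) = 1/34650; Σ_t [1,2]: t=1:−1/72 t=2:+1/96 = -1/288; (3j)²=1/462 [(3 4 3; 0 -2 2)], sign=+1
B: triangle coeff Δ(3,4,3) = 1/34650; Σ_t [0,0]: t=0:+1/288 = 1/288; (3j)²=1/22 [(3 4 3; 3 -3 0)], sign=-1
I_A²/I_B² = (1/462)/(1/22) = 1/21

1/21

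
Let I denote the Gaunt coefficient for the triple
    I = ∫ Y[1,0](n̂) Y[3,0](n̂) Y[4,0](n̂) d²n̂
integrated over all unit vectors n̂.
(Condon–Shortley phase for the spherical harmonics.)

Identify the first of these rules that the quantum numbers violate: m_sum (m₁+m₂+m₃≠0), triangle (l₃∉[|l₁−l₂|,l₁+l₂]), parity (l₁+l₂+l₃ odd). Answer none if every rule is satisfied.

none

azimuthal sum: 0 + 0 + 0 = 0  ✓
2 ≤ 4 ≤ 4 (triangle on l)  ✓
L = 1 + 3 + 4 = 8 (even)  ✓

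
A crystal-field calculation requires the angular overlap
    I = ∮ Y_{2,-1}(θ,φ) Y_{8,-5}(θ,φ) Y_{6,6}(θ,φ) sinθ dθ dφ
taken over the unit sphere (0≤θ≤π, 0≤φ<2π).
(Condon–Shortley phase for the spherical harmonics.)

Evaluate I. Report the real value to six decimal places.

-0.030597

m-sum 0 ✓  L=16 even ✓  6≤6≤10 ✓
Π(2lᵢ+1) = 5×17×13 = 1105
triangle coeff Δ(2,8,6) = 1/30940
Σ_t [2,2]: t=2:+1/2073600 = 1/2073600
(3j)²=28/1105 [(2 8 6; 0 0 0)], sign=+1
Σ_t [3,3]: t=3:−1/2874009600 = -1/2874009600
(3j)²=1/2380 [(2 8 6; -1 -5 6)], sign=-1
⇒ 4πI² = 1/85
I = (-1)√(1/85/(4π)) = -0.03059748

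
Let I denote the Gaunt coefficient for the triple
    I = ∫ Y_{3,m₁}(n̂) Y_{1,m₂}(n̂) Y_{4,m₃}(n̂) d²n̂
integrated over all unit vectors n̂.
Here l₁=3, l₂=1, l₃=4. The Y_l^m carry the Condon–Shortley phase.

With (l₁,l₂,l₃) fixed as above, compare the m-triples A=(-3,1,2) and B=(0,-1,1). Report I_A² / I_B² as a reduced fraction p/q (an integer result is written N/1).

Same 3,1,4: normalisation and zero-m 3j drop out of the ratio.
A: Δ: 0! 6! 2! / 9! → 1/252; sum: t=0:+1/1440 = 1/1440; 3j²(3 1 4; -3 1 2) = Δ·Π!·Σ² = 1/252  (sign +1)
B: Δ: 0! 6! 2! / 9! → 1/252; sum: t=0:+1/72 = 1/72; 3j²(3 1 4; 0 -1 1) = Δ·Π!·Σ² = 5/126  (sign -1)
I_A²/I_B² = (1/252)/(5/126) = 1/10

1/10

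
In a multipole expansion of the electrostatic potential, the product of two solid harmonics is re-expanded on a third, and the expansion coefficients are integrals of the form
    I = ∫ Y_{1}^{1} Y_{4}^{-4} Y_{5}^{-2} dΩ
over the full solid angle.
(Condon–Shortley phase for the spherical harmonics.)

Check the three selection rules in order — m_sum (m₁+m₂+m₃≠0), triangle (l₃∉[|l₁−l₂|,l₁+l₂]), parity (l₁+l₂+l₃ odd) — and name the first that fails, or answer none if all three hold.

m_sum

azimuthal sum: 1 − 4 − 2 = -5  ✗
3 ≤ 5 ≤ 5 (triangle on l)
L = 1 + 4 + 5 = 10 (even)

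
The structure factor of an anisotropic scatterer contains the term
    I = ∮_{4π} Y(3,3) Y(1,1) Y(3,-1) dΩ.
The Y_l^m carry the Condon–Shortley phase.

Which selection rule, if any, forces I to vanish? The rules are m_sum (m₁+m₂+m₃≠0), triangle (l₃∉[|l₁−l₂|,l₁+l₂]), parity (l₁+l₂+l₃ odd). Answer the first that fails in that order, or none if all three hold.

m_sum

azimuthal sum: 3 + 1 − 1 = 3  ✗
2 ≤ 3 ≤ 4 (triangle on l)
L = 3 + 1 + 3 = 7 (odd)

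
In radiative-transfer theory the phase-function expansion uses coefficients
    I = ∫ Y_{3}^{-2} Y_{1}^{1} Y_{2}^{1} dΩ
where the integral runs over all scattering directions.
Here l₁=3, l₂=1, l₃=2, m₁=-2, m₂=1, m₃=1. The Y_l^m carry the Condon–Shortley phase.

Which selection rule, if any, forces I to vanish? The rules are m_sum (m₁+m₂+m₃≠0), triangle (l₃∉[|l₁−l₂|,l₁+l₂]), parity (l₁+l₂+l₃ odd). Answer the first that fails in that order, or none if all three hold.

none

azimuthal sum: -2 + 1 + 1 = 0  ✓
2 ≤ 2 ≤ 4 (triangle on l)  ✓
L = 3 + 1 + 2 = 6 (even)  ✓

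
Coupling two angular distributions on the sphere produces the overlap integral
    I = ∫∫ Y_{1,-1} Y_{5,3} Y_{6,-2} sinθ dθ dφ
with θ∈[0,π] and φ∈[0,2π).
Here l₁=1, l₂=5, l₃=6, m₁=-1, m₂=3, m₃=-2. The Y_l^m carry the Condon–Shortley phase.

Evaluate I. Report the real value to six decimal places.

0.100084

Checks pass: Σm=0; 12 even; l₃=6∈[4,6].
(2·1+1)(2·5+1)(2·6+1) = 429
Δ: 0! 2! 10! / 13! → 1/858
sum: t=0:+1/14400 = 1/14400
3j²(1 5 6; 0 0 0) = Δ·Π!·Σ² = 6/143  (sign +1)
sum: t=0:+1/161280 = 1/161280
3j²(1 5 6; -1 3 -2) = Δ·Π!·Σ² = 1/143  (sign +1)
combine: 4πI² = 429·6/143·1/143 = 18/143
take √, sign +1: I = 0.10008369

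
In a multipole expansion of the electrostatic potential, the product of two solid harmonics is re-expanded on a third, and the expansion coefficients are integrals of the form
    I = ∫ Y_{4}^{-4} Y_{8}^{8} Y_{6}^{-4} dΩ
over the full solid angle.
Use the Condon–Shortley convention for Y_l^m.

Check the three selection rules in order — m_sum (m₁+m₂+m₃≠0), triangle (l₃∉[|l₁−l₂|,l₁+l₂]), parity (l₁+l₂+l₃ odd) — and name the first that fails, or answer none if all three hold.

Σmᵢ = 0  ✓
l₃∈[|l₁−l₂|,l₁+l₂]=[4,12], have l₃=6  ✓
Σlᵢ = 18 ⇒ even  ✓

none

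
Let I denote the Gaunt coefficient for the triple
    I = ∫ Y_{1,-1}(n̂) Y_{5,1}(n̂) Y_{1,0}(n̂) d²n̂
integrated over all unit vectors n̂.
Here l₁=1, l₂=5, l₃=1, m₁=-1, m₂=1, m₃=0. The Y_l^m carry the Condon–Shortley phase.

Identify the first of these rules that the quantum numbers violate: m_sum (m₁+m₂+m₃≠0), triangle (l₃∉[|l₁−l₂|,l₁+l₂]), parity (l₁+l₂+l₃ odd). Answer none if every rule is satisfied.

triangle

azimuthal sum: -1 + 1 + 0 = 0  ✓
4 ≤ 1 ≤ 6 (triangle on l)  ✗
L = 1 + 5 + 1 = 7 (odd)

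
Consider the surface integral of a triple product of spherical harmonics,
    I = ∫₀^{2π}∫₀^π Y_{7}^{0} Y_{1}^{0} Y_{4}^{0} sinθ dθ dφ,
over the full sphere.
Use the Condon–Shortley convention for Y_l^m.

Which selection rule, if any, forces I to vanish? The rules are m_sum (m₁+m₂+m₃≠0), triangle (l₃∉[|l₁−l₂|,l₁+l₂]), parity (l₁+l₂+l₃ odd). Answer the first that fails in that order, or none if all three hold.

azimuthal sum: 0 + 0 + 0 = 0  ✓
6 ≤ 4 ≤ 8 (triangle on l)  ✗
L = 7 + 1 + 4 = 12 (even)

triangle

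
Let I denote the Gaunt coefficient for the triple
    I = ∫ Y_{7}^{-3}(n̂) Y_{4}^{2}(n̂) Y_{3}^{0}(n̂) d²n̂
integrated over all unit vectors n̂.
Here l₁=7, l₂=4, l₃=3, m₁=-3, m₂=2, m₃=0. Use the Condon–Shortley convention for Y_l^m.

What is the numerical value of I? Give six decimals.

m-sum = -3 + 2 + 0 = -1 ≠ 0 ⇒ I = 0

0.000000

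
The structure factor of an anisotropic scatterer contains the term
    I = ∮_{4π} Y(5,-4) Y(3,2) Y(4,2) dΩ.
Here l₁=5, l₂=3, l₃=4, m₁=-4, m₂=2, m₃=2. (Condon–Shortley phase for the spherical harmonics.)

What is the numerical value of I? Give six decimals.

m-sum 0 ✓  L=12 even ✓  2≤4≤8 ✓
Π(2lᵢ+1) = 11×7×9 = 693
triangle coeff Δ(5,3,4) = 1/180180
Σ_t [1,3]: t=1:−1/576 t=2:+1/144 t=3:−1/576 = 1/288
(3j)²=20/1001 [(5 3 4; 0 0 0)], sign=+1
Σ_t [3,4]: t=3:−1/8640 t=4:+1/2880 = 1/4320
(3j)²=8/429 [(5 3 4; -4 2 2)], sign=+1
⇒ 4πI² = 480/1859
I = (+1)√(480/1859/(4π)) = 0.14334284

0.143343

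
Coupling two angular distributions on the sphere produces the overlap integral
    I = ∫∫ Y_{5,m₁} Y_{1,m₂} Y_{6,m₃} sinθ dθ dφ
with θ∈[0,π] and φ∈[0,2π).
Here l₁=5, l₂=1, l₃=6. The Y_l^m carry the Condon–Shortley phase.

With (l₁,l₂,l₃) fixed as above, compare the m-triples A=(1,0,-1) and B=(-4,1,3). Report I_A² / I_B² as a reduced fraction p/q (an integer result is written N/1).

Shared (l₁,l₂,l₃)=(5,1,6): N and (l;000)² cancel in I_A²/I_B².
A: Δ = 0!·10!·2!/13! = 1/858; Racah Σ t=0..0: t=0:+1/17280 = 1/17280; ⇒ 3j(5 1 6; 1 0 -1)² = 35/858, sgn -1
B: Δ = 0!·10!·2!/13! = 1/858; Racah Σ t=0..0: t=0:+1/725760 = 1/725760; ⇒ 3j(5 1 6; -4 1 3)² = 1/286, sgn -1
I_A²/I_B² = (35/858)/(1/286) = 35/3

35/3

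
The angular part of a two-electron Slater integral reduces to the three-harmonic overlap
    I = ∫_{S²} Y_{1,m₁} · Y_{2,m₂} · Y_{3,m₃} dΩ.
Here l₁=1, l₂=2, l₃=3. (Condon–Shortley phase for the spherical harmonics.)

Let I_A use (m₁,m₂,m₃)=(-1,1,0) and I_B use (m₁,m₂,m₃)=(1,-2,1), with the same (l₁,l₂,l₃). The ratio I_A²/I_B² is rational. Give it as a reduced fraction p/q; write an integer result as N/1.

l's match ⇒ only the (l;m) 3-j factors differ between A and B.
A: triangle coeff Δ(1,2,3) = 1/105; Σ_t [0,0]: t=0:+1/12 = 1/12; (3j)²=1/35 [(1 2 3; -1 1 0)], sign=-1
B: triangle coeff Δ(1,2,3) = 1/105; Σ_t [0,0]: t=0:+1/48 = 1/48; (3j)²=1/105 [(1 2 3; 1 -2 1)], sign=+1
I_A²/I_B² = (1/35)/(1/105) = 3/1

3/1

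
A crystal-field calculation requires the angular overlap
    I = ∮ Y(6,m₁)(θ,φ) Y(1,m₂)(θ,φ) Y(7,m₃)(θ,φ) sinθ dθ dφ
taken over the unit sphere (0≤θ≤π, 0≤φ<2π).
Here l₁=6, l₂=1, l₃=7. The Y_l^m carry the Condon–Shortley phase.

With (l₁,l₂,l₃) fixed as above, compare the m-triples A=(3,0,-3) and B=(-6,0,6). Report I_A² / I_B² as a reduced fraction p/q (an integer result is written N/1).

40/13

Same 6,1,7: normalisation and zero-m 3j drop out of the ratio.
A: Δ: 0! 12! 2! / 15! → 1/1365; sum: t=0:+1/2177280 = 1/2177280; 3j²(6 1 7; 3 0 -3) = Δ·Π!·Σ² = 8/273  (sign +1)
B: Δ: 0! 12! 2! / 15! → 1/1365; sum: t=0:+1/479001600 = 1/479001600; 3j²(6 1 7; -6 0 6) = Δ·Π!·Σ² = 1/105  (sign -1)
I_A²/I_B² = (8/273)/(1/105) = 40/13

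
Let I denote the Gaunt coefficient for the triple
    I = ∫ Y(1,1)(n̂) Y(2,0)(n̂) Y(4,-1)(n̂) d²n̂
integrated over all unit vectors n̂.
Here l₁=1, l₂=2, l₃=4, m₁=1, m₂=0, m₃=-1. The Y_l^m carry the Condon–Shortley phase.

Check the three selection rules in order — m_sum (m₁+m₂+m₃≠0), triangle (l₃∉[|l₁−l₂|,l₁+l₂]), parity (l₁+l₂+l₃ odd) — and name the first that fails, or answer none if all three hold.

triangle

Σmᵢ = 0  ✓
l₃∈[|l₁−l₂|,l₁+l₂]=[1,3], have l₃=4  ✗
Σlᵢ = 7 ⇒ odd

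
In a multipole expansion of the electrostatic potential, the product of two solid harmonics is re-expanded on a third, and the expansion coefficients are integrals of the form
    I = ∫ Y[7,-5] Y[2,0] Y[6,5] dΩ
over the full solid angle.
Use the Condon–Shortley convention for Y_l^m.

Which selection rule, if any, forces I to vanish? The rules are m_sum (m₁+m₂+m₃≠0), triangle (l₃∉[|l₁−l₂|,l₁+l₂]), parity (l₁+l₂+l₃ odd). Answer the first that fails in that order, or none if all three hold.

Σmᵢ = 0  ✓
l₃∈[|l₁−l₂|,l₁+l₂]=[5,9], have l₃=6  ✓
Σlᵢ = 15 ⇒ odd  ✗

parity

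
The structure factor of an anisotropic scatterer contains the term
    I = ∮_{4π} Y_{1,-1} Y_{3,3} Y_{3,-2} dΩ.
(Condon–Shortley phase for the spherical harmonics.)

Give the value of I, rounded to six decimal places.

l₁+l₂+l₃=7 is odd: 3j(l;000)=0 ⇒ I=0

0.000000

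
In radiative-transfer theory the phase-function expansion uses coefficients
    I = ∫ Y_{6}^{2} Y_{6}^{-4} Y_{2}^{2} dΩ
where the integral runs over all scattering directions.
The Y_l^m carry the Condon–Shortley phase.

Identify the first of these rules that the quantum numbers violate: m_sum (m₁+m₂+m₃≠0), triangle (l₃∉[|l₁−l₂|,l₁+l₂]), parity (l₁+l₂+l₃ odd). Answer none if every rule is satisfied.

none

Σmᵢ = 0  ✓
l₃∈[|l₁−l₂|,l₁+l₂]=[0,12], have l₃=2  ✓
Σlᵢ = 14 ⇒ even  ✓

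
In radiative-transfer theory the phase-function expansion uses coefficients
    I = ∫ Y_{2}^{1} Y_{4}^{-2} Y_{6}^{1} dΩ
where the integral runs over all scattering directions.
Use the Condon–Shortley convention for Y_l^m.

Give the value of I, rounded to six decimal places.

Checks pass: Σm=0; 12 even; l₃=6∈[2,6].
(2·2+1)(2·4+1)(2·6+1) = 585
Δ: 0! 4! 8! / 13! → 1/6435
sum: t=0:+1/2304 = 1/2304
3j²(2 4 6; 0 0 0) = Δ·Π!·Σ² = 5/143  (sign +1)
sum: t=0:+1/8640 = 1/8640
3j²(2 4 6; 1 -2 1) = Δ·Π!·Σ² = 14/1287  (sign -1)
combine: 4πI² = 585·5/143·14/1287 = 350/1573
take √, sign -1: I = -0.13306527

-0.133065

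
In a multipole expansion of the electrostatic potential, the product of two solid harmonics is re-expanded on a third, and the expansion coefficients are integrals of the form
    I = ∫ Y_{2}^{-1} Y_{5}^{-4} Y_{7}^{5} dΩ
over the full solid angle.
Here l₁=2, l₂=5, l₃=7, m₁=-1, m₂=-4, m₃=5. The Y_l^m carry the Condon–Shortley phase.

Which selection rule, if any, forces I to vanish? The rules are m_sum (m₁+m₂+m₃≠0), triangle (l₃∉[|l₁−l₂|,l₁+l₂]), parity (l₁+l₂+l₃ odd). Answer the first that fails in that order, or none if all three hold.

none

azimuthal sum: -1 − 4 + 5 = 0  ✓
3 ≤ 7 ≤ 7 (triangle on l)  ✓
L = 2 + 5 + 7 = 14 (even)  ✓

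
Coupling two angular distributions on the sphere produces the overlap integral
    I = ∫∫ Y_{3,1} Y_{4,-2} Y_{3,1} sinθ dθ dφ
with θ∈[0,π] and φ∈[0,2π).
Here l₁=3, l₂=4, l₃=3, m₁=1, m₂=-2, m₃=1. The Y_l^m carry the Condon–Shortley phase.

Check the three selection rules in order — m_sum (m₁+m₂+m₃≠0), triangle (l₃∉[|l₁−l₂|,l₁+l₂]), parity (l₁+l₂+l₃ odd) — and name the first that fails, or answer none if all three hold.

m₁+m₂+m₃ = 1 − 2 + 1 = 0  ✓
triangle: |3−4|=1 ≤ l₃=3 ≤ 3+4=7  ✓
parity: l₁+l₂+l₃ = 10 is even  ✓

none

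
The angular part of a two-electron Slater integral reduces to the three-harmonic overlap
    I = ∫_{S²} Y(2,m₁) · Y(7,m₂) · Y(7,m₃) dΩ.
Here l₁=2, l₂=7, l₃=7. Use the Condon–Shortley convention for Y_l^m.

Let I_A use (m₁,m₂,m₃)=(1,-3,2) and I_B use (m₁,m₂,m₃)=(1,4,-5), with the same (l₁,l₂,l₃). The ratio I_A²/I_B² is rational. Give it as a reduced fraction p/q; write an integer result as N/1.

l's match ⇒ only the (l;m) 3-j factors differ between A and B.
A: triangle coeff Δ(2,7,7) = 1/185640; Σ_t [0,1]: t=0:+1/1935360 t=1:−1/4354560 = 1/3483648; (3j)²=125/12376 [(2 7 7; 1 -3 2)], sign=-1
B: triangle coeff Δ(2,7,7) = 1/185640; Σ_t [0,1]: t=0:+1/79833600 t=1:−1/14515200 = -1/17740800; (3j)²=729/30940 [(2 7 7; 1 4 -5)], sign=-1
I_A²/I_B² = (125/12376)/(729/30940) = 625/1458

625/1458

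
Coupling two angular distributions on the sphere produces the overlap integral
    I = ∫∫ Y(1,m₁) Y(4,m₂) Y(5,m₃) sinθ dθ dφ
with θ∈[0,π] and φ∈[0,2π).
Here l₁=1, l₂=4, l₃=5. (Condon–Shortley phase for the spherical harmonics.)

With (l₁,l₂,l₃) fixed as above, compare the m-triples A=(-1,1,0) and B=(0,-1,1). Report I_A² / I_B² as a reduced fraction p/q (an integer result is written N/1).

Same 1,4,5: normalisation and zero-m 3j drop out of the ratio.
A: Δ: 0! 2! 8! / 11! → 1/495; sum: t=0:+1/1440 = 1/1440; 3j²(1 4 5; -1 1 0) = Δ·Π!·Σ² = 2/99  (sign -1)
B: Δ: 0! 2! 8! / 11! → 1/495; sum: t=0:+1/720 = 1/720; 3j²(1 4 5; 0 -1 1) = Δ·Π!·Σ² = 8/165  (sign +1)
I_A²/I_B² = (2/99)/(8/165) = 5/12

5/12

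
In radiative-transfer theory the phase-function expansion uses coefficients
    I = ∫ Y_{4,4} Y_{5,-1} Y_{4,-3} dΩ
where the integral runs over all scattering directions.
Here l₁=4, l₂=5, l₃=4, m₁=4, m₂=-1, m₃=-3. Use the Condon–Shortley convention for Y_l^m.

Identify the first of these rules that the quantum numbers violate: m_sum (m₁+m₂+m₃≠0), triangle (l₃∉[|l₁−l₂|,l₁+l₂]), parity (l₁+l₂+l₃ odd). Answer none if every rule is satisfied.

m₁+m₂+m₃ = 4 − 1 − 3 = 0  ✓
triangle: |4−5|=1 ≤ l₃=4 ≤ 4+5=9  ✓
parity: l₁+l₂+l₃ = 13 is odd  ✗

parity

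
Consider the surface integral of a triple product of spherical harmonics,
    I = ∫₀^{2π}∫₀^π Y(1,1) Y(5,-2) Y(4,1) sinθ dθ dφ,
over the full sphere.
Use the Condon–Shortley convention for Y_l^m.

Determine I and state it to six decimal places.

0.225034

Checks pass: Σm=0; 10 even; l₃=4∈[4,6].
(2·1+1)(2·5+1)(2·4+1) = 297
Δ: 2! 0! 8! / 11! → 1/495
sum: t=1:−1/576 = -1/576
3j²(1 5 4; 0 0 0) = Δ·Π!·Σ² = 5/99  (sign -1)
sum: t=0:+1/1440 = 1/1440
3j²(1 5 4; 1 -2 1) = Δ·Π!·Σ² = 7/165  (sign -1)
combine: 4πI² = 297·5/99·7/165 = 7/11
take √, sign +1: I = 0.22503380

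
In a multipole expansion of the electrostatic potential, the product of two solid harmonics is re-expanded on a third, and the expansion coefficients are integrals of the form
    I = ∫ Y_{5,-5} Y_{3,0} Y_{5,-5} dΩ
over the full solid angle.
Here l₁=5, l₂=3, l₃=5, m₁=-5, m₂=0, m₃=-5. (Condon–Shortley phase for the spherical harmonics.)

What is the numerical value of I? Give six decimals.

-5 + 0 − 5 = -10 ≠ 0: azimuthal integral kills it; I = 0

0.000000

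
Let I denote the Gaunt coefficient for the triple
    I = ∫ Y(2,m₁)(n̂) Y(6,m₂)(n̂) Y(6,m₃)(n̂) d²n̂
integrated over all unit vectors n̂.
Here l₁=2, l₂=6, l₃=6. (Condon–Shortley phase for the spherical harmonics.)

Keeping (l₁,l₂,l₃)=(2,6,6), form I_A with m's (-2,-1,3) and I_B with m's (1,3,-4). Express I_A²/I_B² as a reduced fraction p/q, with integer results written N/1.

l's match ⇒ only the (l;m) 3-j factors differ between A and B.
A: triangle coeff Δ(2,6,6) = 1/90090; Σ_t [2,2]: t=2:+1/120960 = 1/120960; (3j)²=24/1001 [(2 6 6; -2 -1 3)], sign=-1
B: triangle coeff Δ(2,6,6) = 1/90090; Σ_t [0,1]: t=0:+1/725760 t=1:−1/161280 = -1/207360; (3j)²=7/286 [(2 6 6; 1 3 -4)], sign=-1
I_A²/I_B² = (24/1001)/(7/286) = 48/49

48/49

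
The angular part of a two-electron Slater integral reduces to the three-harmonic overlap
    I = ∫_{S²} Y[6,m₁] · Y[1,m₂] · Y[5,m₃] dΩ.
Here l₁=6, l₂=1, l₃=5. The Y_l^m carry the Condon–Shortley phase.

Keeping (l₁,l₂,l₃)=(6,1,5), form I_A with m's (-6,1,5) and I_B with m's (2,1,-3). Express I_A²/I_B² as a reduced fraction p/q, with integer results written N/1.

11/1

Same 6,1,5: normalisation and zero-m 3j drop out of the ratio.
A: Δ: 2! 10! 0! / 13! → 1/858; sum: t=2:+1/7257600 = 1/7257600; 3j²(6 1 5; -6 1 5) = Δ·Π!·Σ² = 1/13  (sign +1)
B: Δ: 2! 10! 0! / 13! → 1/858; sum: t=2:+1/161280 = 1/161280; 3j²(6 1 5; 2 1 -3) = Δ·Π!·Σ² = 1/143  (sign +1)
I_A²/I_B² = (1/13)/(1/143) = 11/1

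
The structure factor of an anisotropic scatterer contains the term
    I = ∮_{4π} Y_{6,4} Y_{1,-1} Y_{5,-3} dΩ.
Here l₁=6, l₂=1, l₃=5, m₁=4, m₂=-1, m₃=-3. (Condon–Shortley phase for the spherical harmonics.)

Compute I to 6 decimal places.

Rules hold: Σm=0, L=12 even, 5≤5≤7.
N = 13·3·11 = 429
Δ = 2!·10!·0!/13! = 1/858
Racah Σ t=1..1: t=1:−1/14400 = -1/14400
⇒ 3j(6 1 5; 0 0 0)² = 6/143, sgn +1
Racah Σ t=0..0: t=0:+1/161280 = 1/161280
⇒ 3j(6 1 5; 4 -1 -3)² = 15/286, sgn +1
4πI² = N·(3j₀)²·(3jₘ)² = 135/143
I = +1·√(0.944056/4π) = 0.27409047

0.274090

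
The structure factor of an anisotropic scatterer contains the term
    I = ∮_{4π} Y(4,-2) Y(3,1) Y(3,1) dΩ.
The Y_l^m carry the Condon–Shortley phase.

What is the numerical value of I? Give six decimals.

m-sum 0 ✓  L=10 even ✓  1≤3≤7 ✓
Π(2lᵢ+1) = 9×7×7 = 441
triangle coeff Δ(4,3,3) = 1/34650
Σ_t [1,3]: t=1:−1/72 t=2:+1/16 t=3:−1/72 = 5/144
(3j)²=2/77 [(4 3 3; 0 0 0)], sign=-1
Σ_t [2,4]: t=2:+1/192 t=3:−1/36 t=4:+1/192 = -5/288
(3j)²=20/693 [(4 3 3; -2 1 1)], sign=-1
⇒ 4πI² = 40/121
I = (+1)√(40/121/(4π)) = 0.16219310

0.162193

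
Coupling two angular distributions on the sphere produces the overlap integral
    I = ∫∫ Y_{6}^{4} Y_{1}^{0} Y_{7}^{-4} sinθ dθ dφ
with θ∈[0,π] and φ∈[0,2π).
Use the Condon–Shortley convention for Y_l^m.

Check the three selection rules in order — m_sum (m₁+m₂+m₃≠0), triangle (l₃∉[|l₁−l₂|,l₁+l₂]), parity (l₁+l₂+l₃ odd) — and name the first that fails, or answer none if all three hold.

azimuthal sum: 4 + 0 − 4 = 0  ✓
5 ≤ 7 ≤ 7 (triangle on l)  ✓
L = 6 + 1 + 7 = 14 (even)  ✓

none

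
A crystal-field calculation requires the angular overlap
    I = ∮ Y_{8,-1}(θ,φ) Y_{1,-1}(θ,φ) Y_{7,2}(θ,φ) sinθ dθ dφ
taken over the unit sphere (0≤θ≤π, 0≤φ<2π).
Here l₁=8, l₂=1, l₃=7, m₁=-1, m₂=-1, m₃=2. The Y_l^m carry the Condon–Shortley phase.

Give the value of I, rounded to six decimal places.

-0.140215

Checks pass: Σm=0; 16 even; l₃=7∈[7,9].
(2·8+1)(2·1+1)(2·7+1) = 765
Δ: 2! 14! 0! / 17! → 1/2040
sum: t=1:−1/25401600 = -1/25401600
3j²(8 1 7; 0 0 0) = Δ·Π!·Σ² = 8/255  (sign +1)
sum: t=0:+1/87091200 = 1/87091200
3j²(8 1 7; -1 -1 2) = Δ·Π!·Σ² = 7/680  (sign -1)
combine: 4πI² = 765·8/255·7/680 = 21/85
take √, sign -1: I = -0.14021525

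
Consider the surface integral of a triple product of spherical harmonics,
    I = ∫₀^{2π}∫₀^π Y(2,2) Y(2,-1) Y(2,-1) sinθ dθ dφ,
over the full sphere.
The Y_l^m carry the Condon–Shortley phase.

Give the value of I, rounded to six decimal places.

0.220728

m-sum 0 ✓  L=6 even ✓  0≤2≤4 ✓
Π(2lᵢ+1) = 5×5×5 = 125
triangle coeff Δ(2,2,2) = 1/630
Σ_t [0,2]: t=0:+1/8 t=1:−1/1 t=2:+1/8 = -3/4
(3j)²=2/35 [(2 2 2; 0 0 0)], sign=-1
Σ_t [0,0]: t=0:+1/4 = 1/4
(3j)²=3/35 [(2 2 2; 2 -1 -1)], sign=-1
⇒ 4πI² = 30/49
I = (+1)√(30/49/(4π)) = 0.22072812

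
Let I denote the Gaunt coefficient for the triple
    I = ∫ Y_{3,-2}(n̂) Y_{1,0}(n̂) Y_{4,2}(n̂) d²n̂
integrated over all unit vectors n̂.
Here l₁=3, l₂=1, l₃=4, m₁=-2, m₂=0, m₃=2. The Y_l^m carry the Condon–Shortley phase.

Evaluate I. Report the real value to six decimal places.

Rules hold: Σm=0, L=8 even, 2≤4≤4.
N = 7·3·9 = 189
Δ = 0!·6!·2!/9! = 1/252
Racah Σ t=0..0: t=0:+1/36 = 1/36
⇒ 3j(3 1 4; 0 0 0)² = 4/63, sgn +1
Racah Σ t=0..0: t=0:+1/120 = 1/120
⇒ 3j(3 1 4; -2 0 2)² = 1/21, sgn +1
4πI² = N·(3j₀)²·(3jₘ)² = 4/7
I = +1·√(0.571429/4π) = 0.21324362

0.213244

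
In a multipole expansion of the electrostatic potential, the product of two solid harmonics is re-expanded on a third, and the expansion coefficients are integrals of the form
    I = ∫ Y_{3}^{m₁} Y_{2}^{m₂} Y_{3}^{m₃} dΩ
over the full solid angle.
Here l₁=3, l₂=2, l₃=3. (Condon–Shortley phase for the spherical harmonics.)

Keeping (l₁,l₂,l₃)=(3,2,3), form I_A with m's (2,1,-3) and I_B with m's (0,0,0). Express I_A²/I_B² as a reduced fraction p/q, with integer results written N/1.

Same 3,2,3: normalisation and zero-m 3j drop out of the ratio.
A: Δ: 2! 4! 2! / 9! → 1/3780; sum: t=1:−1/48 = -1/48; 3j²(3 2 3; 2 1 -3) = Δ·Π!·Σ² = 5/84  (sign -1)
B: Δ: 2! 4! 2! / 9! → 1/3780; sum: t=0:+1/24 t=1:−1/4 t=2:+1/24 = -1/6; 3j²(3 2 3; 0 0 0) = Δ·Π!·Σ² = 4/105  (sign +1)
I_A²/I_B² = (5/84)/(4/105) = 25/16

25/16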